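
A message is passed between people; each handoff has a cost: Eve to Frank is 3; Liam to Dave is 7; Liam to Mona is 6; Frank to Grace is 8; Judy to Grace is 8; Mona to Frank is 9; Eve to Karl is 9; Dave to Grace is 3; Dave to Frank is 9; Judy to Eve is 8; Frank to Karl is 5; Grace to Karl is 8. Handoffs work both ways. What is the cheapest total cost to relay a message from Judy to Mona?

20

A few of the Judy→Mona routes:
Judy → Grace → Karl → Frank → Mona: 8 + 8 + 5 + 9 = 30
Judy → Eve → Frank → Mona: 8 + 3 + 9 = 20
Judy → Grace → Dave → Frank → Mona: 8 + 3 + 9 + 9 = 29
Judy → Grace → Frank → Mona: 8 + 8 + 9 = 25
Judy → Grace → Dave → Liam → Mona: 8 + 3 + 7 + 6 = 24
Best route has total 20.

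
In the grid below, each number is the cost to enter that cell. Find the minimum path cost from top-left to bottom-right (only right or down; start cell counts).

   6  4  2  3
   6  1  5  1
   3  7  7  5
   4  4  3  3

24

Take (0,0) -> (0,1) -> (0,2) -> (0,3) -> (1,3) -> (2,3) -> (3,3) for a total of 6 + 4 + 2 + 3 + 1 + 5 + 3 = 24.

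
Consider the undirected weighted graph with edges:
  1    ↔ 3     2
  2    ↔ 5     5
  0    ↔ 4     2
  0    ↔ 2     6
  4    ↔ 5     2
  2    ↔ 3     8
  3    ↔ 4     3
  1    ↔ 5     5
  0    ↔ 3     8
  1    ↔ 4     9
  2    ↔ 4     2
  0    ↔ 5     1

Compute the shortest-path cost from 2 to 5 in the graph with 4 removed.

5

Checking several routes:
2 → 0 → 5: 6 + 1 = 7
2 → 5: 5
2 → 3 → 1 → 5: 8 + 2 + 5 = 15
2 → 3 → 0 → 5: 8 + 8 + 1 = 17
Shortest: 5.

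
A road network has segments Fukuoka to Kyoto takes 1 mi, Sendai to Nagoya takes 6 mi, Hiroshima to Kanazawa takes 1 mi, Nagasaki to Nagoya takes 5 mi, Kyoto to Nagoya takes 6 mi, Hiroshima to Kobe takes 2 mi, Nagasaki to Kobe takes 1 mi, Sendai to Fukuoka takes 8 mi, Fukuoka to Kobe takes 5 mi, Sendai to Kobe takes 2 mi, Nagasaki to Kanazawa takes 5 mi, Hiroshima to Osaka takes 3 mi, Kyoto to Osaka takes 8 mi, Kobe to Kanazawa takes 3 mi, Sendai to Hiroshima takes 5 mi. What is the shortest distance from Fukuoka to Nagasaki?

6

Comparing a few candidate routes:
Fukuoka-Sendai-Kobe-Nagasaki: 8 + 2 + 1 = 11
Fukuoka-Kobe-Kanazawa-Nagasaki: 5 + 3 + 5 = 13
Fukuoka-Kobe-Nagasaki: 5 + 1 = 6
Fukuoka-Kyoto-Nagoya-Nagasaki: 1 + 6 + 5 = 12
The minimum is 6 mi.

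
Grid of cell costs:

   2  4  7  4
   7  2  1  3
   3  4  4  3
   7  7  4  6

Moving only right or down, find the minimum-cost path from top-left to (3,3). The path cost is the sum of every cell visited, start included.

21

Best path: r0c0→r0c1→r1c1→r1c2→r1c3→r2c3→r3c3
Cost: 2 + 4 + 2 + 1 + 3 + 3 + 6 = 21
For comparison, the top-then-right route costs 29.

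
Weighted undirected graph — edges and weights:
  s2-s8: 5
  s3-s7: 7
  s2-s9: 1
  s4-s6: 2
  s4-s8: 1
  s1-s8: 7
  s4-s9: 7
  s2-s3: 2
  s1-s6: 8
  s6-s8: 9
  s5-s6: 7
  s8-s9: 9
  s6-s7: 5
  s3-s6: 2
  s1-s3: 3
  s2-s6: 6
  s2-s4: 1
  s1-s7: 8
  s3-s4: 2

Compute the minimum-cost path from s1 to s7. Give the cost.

Comparing a few candidate routes:
s1-s3-s7: 3 + 7 = 10
s1-s3-s6-s7: 3 + 2 + 5 = 10
s1-s7: 8
The minimum is 8.

8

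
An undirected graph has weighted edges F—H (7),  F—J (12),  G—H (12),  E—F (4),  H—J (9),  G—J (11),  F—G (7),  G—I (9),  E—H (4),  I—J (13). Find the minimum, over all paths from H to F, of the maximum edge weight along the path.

4

Checking several routes:
H -> E -> F: max(4, 4) = 4
H -> F: max(7) = 7
H -> J -> G -> F: max(9, 11, 7) = 11
The minimum achievable maximum is 4.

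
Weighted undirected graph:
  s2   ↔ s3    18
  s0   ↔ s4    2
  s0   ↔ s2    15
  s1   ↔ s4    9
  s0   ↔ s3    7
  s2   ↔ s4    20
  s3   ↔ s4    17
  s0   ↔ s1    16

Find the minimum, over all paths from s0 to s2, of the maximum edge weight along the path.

Some routes from s0 to s2:
s0→s1→s4→s3→s2: max(16, 9, 17, 18) = 18
s0→s3→s2: max(7, 18) = 18
s0→s2: max(15) = 15
s0→s4→s3→s2: max(2, 17, 18) = 18
s0→s3→s4→s2: max(7, 17, 20) = 20
Smallest bottleneck: 15.

15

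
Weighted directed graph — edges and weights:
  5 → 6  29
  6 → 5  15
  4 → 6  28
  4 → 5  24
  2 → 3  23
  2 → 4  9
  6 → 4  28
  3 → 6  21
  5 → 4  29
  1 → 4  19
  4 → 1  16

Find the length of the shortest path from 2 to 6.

Candidate routes:
2-4-6: 9 + 28 = 37
2-3-6: 23 + 21 = 44
2-4-5-6: 9 + 24 + 29 = 62
Shortest: 37.

37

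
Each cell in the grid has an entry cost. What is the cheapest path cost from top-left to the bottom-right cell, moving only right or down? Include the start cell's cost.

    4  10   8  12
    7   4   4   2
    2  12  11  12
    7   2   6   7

35

Path r0c0 r1c0 r2c0 r3c0 r3c1 r3c2 r3c3: 4 + 7 + 2 + 7 + 2 + 6 + 7 = 35.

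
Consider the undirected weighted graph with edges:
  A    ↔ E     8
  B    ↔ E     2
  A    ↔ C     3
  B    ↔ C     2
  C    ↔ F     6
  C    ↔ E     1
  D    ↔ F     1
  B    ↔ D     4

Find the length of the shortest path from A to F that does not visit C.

15

Paths from A to F avoiding C:
A → E → B → D → F: 8 + 2 + 4 + 1 = 15
Shortest: 15.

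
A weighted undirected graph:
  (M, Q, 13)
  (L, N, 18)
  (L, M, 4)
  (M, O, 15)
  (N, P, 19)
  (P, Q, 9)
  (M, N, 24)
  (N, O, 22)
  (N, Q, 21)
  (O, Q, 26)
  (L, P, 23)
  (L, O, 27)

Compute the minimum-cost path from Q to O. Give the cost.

26

Comparing a few candidate routes:
Q-M-O: 13 + 15 = 28
Q-O: 26
Q-N-O: 21 + 22 = 43
Q-M-L-O: 13 + 4 + 27 = 44
Best route has total 26.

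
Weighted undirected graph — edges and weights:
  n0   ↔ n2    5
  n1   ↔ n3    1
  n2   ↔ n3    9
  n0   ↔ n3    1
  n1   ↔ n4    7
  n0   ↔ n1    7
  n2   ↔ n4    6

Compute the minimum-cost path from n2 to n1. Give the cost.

Candidate routes:
n2 → n3 → n1: 9 + 1 = 10
n2 → n0 → n3 → n1: 5 + 1 + 1 = 7
n2 → n4 → n1: 6 + 7 = 13
n2 → n0 → n1: 5 + 7 = 12
n2 → n3 → n0 → n1: 9 + 1 + 7 = 17
Best route has total 7.

7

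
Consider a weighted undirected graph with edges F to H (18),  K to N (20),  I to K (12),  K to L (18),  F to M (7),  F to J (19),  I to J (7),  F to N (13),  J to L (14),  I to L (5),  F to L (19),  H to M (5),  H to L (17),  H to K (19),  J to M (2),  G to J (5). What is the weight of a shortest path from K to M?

Comparing a few candidate routes:
K-L-I-J-M: 18 + 5 + 7 + 2 = 32
K-I-L-H-M: 12 + 5 + 17 + 5 = 39
K-H-M: 19 + 5 = 24
K-I-J-M: 12 + 7 + 2 = 21
K-I-L-J-M: 12 + 5 + 14 + 2 = 33
K-L-J-M: 18 + 14 + 2 = 34
Shortest: 21.

21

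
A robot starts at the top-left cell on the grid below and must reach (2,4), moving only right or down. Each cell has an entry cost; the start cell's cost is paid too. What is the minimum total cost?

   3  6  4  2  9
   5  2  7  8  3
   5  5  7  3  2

27

Path [0,0] [1,0] [1,1] [2,1] [2,2] [2,3] [2,4]: 3 + 5 + 2 + 5 + 7 + 3 + 2 = 27.
(Top row then right column would cost 29.)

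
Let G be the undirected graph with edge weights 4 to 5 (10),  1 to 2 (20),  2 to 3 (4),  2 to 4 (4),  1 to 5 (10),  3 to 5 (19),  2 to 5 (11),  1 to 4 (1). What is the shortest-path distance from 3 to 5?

Comparing a few candidate routes:
3 - 2 - 4 - 1 - 5: 4 + 4 + 1 + 10 = 19
3 - 2 - 4 - 5: 4 + 4 + 10 = 18
3 - 5: 19
3 - 2 - 5: 4 + 11 = 15
3 - 2 - 1 - 5: 4 + 20 + 10 = 34
Shortest: 15.

15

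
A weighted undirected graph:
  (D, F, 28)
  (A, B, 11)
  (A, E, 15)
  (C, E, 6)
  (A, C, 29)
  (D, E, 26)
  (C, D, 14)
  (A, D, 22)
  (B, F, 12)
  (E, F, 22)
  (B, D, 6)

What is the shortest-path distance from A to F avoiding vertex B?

Some routes from A to F avoiding B:
A-D-F: 22 + 28 = 50
A-D-C-E-F: 22 + 14 + 6 + 22 = 64
A-E-C-D-F: 15 + 6 + 14 + 28 = 63
A-C-E-F: 29 + 6 + 22 = 57
A-E-F: 15 + 22 = 37
Best route has total 37.

37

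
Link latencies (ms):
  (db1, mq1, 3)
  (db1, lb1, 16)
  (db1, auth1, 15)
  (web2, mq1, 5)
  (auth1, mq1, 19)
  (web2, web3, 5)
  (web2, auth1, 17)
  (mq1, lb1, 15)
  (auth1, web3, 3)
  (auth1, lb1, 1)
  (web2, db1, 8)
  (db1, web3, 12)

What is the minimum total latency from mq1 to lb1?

14

Checking several routes:
mq1→web2→web3→auth1→lb1: 5 + 5 + 3 + 1 = 14
mq1→db1→web3→auth1→lb1: 3 + 12 + 3 + 1 = 19
mq1→lb1: 15
Best route has total 14 ms.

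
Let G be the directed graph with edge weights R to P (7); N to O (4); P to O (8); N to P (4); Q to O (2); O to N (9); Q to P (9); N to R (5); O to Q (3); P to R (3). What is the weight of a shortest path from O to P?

12

Routes from O to P:
O - N - P: 9 + 4 = 13
O - N - R - P: 9 + 5 + 7 = 21
O - Q - P: 3 + 9 = 12
Best route has total 12.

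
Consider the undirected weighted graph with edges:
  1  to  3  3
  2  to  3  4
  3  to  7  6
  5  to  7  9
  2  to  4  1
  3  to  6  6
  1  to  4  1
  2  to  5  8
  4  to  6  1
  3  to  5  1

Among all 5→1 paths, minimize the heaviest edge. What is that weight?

3

Checking several routes:
5-2-4-6-3-1: max(8, 1, 1, 6, 3) = 8
5-2-4-1: max(8, 1, 1) = 8
5-3-1: max(1, 3) = 3
5-3-2-4-1: max(1, 4, 1, 1) = 4
5-2-3-6-4-1: max(8, 4, 6, 1, 1) = 8
5-3-6-4-1: max(1, 6, 1, 1) = 6
The minimum achievable maximum is 3.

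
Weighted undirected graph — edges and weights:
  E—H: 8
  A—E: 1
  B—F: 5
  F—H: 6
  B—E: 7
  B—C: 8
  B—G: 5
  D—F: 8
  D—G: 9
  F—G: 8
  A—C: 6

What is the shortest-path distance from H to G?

Some routes from H to G:
H → F → B → G: 6 + 5 + 5 = 16
H → E → B → G: 8 + 7 + 5 = 20
H → F → G: 6 + 8 = 14
Shortest: 14.

14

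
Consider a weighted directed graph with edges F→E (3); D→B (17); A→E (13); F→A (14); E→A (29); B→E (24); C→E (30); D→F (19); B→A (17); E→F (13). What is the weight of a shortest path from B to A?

Paths from B to A:
B→E→F→A: 24 + 13 + 14 = 51
B→E→A: 24 + 29 = 53
B→A: 17
Shortest: 17.

17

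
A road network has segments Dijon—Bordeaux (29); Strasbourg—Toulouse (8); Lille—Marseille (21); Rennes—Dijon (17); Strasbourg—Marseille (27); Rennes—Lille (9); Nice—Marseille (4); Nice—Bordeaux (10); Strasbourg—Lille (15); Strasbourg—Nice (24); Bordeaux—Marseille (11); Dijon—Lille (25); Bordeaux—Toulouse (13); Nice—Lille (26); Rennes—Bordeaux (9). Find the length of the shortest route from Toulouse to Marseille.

A few of the Toulouse→Marseille routes:
Toulouse -> Bordeaux -> Nice -> Marseille: 13 + 10 + 4 = 27
Toulouse -> Strasbourg -> Marseille: 8 + 27 = 35
Toulouse -> Bordeaux -> Marseille: 13 + 11 = 24
The minimum is 24.

24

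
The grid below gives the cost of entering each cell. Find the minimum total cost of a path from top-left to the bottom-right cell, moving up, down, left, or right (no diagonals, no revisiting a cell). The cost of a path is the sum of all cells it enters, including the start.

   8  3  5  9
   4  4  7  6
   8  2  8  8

Cheapest: (0,0) → (0,1) → (1,1) → (2,1) → (2,2) → (2,3)
  8 + 3 + 4 + 2 + 8 + 8 = 33

33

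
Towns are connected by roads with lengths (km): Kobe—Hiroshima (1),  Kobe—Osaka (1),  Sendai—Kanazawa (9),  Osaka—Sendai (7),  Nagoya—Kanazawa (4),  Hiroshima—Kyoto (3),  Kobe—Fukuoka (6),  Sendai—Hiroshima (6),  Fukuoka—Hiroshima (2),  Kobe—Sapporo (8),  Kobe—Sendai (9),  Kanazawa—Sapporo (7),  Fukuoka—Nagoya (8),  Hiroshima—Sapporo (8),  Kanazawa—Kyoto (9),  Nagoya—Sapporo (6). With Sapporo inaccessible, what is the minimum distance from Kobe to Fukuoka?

3

Checking several routes:
Kobe-Hiroshima-Sendai-Kanazawa-Nagoya-Fukuoka: 1 + 6 + 9 + 4 + 8 = 28
Kobe-Hiroshima-Fukuoka: 1 + 2 = 3
Kobe-Sendai-Hiroshima-Fukuoka: 9 + 6 + 2 = 17
Kobe-Fukuoka: 6
Kobe-Osaka-Sendai-Hiroshima-Fukuoka: 1 + 7 + 6 + 2 = 16
Kobe-Hiroshima-Kyoto-Kanazawa-Nagoya-Fukuoka: 1 + 3 + 9 + 4 + 8 = 25
Shortest: 3 km.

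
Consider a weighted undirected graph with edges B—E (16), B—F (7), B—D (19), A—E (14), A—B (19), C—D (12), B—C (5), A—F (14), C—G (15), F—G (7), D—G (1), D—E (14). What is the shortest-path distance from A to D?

Comparing a few candidate routes:
A → B → D: 19 + 19 = 38
A → E → D: 14 + 14 = 28
A → B → F → G → D: 19 + 7 + 7 + 1 = 34
A → B → C → D: 19 + 5 + 12 = 36
A → F → G → D: 14 + 7 + 1 = 22
Shortest: 22.

22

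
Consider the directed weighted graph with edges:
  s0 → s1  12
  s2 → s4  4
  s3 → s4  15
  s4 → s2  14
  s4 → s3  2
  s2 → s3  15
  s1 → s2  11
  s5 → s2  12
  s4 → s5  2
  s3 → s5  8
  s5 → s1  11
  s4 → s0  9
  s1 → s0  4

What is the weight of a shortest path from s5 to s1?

Candidate routes:
s5-s2-s4-s0-s1: 12 + 4 + 9 + 12 = 37
s5-s1: 11
s5-s2-s3-s4-s0-s1: 12 + 15 + 15 + 9 + 12 = 63
The minimum is 11.

11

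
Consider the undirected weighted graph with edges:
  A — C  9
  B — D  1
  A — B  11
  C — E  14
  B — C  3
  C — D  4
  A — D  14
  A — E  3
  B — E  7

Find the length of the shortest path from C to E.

Comparing a few candidate routes:
C→A→E: 9 + 3 = 12
C→D→B→E: 4 + 1 + 7 = 12
C→B→A→E: 3 + 11 + 3 = 17
C→B→E: 3 + 7 = 10
C→E: 14
Best route has total 10.

10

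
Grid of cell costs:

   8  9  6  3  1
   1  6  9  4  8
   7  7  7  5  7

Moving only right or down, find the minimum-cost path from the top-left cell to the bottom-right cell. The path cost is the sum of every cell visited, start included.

40

One optimal route is r0c0 -> r1c0 -> r1c1 -> r1c2 -> r1c3 -> r2c3 -> r2c4.
Its cost is 8 + 1 + 6 + 9 + 4 + 5 + 7 = 40.
(Top row then right column would cost 42.)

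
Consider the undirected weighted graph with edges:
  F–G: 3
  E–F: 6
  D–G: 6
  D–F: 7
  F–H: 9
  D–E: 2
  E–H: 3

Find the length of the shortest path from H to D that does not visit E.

16

Candidate routes:
H → F → D: 9 + 7 = 16
H → F → G → D: 9 + 3 + 6 = 18
Best route has total 16.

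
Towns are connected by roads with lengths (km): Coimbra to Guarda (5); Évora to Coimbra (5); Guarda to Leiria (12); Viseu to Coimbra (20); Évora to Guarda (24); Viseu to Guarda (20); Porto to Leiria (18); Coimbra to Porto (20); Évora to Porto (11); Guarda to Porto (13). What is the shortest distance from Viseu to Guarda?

20

Checking several routes:
Viseu → Guarda: 20
Viseu → Coimbra → Évora → Guarda: 20 + 5 + 24 = 49
Viseu → Coimbra → Évora → Porto → Guarda: 20 + 5 + 11 + 13 = 49
Viseu → Coimbra → Guarda: 20 + 5 = 25
The minimum is 20 km.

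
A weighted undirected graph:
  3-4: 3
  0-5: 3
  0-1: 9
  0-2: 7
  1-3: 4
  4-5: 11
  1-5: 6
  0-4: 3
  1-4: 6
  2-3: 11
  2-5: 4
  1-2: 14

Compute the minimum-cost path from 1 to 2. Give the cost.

A few of the 1→2 routes:
1 -> 5 -> 2: 6 + 4 = 10
1 -> 4 -> 0 -> 5 -> 2: 6 + 3 + 3 + 4 = 16
1 -> 5 -> 0 -> 2: 6 + 3 + 7 = 16
1 -> 3 -> 2: 4 + 11 = 15
1 -> 2: 14
1 -> 4 -> 0 -> 2: 6 + 3 + 7 = 16
The minimum is 10.

10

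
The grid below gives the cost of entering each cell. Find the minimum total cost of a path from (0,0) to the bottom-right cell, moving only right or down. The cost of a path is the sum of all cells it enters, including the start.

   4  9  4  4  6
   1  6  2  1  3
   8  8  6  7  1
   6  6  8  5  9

27

One optimal route is r0c0 -> r1c0 -> r1c1 -> r1c2 -> r1c3 -> r1c4 -> r2c4 -> r3c4.
Its cost is 4 + 1 + 6 + 2 + 1 + 3 + 1 + 9 = 27.
For comparison, the top-then-right route costs 40.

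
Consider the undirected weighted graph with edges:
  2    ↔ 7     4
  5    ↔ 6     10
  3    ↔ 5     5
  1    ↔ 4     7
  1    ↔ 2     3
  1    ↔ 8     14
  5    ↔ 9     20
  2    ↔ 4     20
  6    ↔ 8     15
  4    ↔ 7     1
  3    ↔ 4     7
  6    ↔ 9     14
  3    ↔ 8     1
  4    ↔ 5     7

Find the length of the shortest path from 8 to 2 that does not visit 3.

Checking several routes:
8 - 1 - 2: 14 + 3 = 17
8 - 6 - 5 - 4 - 7 - 2: 15 + 10 + 7 + 1 + 4 = 37
8 - 1 - 4 - 7 - 2: 14 + 7 + 1 + 4 = 26
The minimum is 17.

17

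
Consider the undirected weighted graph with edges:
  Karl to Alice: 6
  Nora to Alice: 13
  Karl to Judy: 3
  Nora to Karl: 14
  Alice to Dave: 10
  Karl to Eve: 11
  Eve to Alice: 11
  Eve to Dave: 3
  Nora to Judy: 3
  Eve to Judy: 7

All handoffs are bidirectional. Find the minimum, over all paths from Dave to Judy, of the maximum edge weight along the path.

A few of the Dave→Judy routes:
Dave - Eve - Alice - Karl - Judy: max(3, 11, 6, 3) = 11
Dave - Eve - Judy: max(3, 7) = 7
Dave - Alice - Karl - Judy: max(10, 6, 3) = 10
Dave - Eve - Karl - Judy: max(3, 11, 3) = 11
Best route has worst link 7.

7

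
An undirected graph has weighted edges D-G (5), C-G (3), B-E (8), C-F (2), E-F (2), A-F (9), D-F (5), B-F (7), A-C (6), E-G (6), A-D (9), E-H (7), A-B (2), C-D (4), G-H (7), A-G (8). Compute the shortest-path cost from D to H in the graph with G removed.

14

Checking several routes:
D→A→C→F→E→H: 9 + 6 + 2 + 2 + 7 = 26
D→A→B→E→H: 9 + 2 + 8 + 7 = 26
D→C→F→E→H: 4 + 2 + 2 + 7 = 15
D→F→E→H: 5 + 2 + 7 = 14
D→F→B→E→H: 5 + 7 + 8 + 7 = 27
D→A→B→F→E→H: 9 + 2 + 7 + 2 + 7 = 27
Shortest: 14.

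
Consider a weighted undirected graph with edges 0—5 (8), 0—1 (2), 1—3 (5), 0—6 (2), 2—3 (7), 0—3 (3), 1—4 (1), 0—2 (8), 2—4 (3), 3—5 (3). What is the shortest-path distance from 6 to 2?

8

A few of the 6→2 routes:
6 → 0 → 3 → 2: 2 + 3 + 7 = 12
6 → 0 → 2: 2 + 8 = 10
6 → 0 → 1 → 4 → 2: 2 + 2 + 1 + 3 = 8
Shortest: 8.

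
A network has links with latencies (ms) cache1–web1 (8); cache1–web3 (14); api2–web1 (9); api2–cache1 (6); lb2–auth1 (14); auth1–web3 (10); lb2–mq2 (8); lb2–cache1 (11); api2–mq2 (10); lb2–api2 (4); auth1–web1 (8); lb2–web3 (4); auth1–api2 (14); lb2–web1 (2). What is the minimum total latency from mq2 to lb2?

8

Comparing a few candidate routes:
mq2-api2-lb2: 10 + 4 = 14
mq2-api2-web1-lb2: 10 + 9 + 2 = 21
mq2-lb2: 8
The minimum is 8 ms.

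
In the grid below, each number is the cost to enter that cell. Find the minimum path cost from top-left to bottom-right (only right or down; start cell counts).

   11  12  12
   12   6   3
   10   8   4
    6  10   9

45

Take [0,0] [0,1] [1,1] [1,2] [2,2] [3,2] for a total of 11 + 12 + 6 + 3 + 4 + 9 = 45.
For comparison, the top-then-right route costs 51.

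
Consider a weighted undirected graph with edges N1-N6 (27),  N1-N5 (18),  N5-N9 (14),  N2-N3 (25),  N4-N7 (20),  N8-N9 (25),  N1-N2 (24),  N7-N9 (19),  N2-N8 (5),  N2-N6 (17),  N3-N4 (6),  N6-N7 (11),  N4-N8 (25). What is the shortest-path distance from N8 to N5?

39

Some routes from N8 to N5:
N8 -> N9 -> N5: 25 + 14 = 39
N8 -> N2 -> N6 -> N7 -> N9 -> N5: 5 + 17 + 11 + 19 + 14 = 66
N8 -> N2 -> N1 -> N5: 5 + 24 + 18 = 47
Best route has total 39.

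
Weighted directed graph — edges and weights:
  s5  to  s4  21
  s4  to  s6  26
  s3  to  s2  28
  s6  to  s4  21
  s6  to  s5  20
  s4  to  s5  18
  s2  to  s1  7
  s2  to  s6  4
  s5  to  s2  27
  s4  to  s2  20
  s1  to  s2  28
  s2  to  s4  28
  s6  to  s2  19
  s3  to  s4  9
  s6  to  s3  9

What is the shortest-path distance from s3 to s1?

Checking several routes:
s3 - s4 - s2 - s1: 9 + 20 + 7 = 36
s3 - s2 - s1: 28 + 7 = 35
s3 - s4 - s5 - s2 - s1: 9 + 18 + 27 + 7 = 61
s3 - s4 - s6 - s2 - s1: 9 + 26 + 19 + 7 = 61
Shortest: 35.

35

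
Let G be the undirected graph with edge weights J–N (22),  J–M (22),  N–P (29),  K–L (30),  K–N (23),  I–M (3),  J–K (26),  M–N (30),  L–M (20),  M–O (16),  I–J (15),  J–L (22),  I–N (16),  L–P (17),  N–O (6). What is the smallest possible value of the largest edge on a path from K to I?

Comparing a few candidate routes:
K → N → J → L → M → I: max(23, 22, 22, 20, 3) = 23
K → N → O → M → J → I: max(23, 6, 16, 22, 15) = 23
K → N → J → M → I: max(23, 22, 22, 3) = 23
K → N → J → I: max(23, 22, 15) = 23
K → N → I: max(23, 16) = 23
Smallest bottleneck: 23.

23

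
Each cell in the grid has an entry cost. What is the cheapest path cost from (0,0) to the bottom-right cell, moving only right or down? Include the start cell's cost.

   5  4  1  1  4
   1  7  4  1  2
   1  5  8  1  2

Cheapest: [0,0] [0,1] [0,2] [0,3] [1,3] [2,3] [2,4]
  5 + 4 + 1 + 1 + 1 + 1 + 2 = 15

15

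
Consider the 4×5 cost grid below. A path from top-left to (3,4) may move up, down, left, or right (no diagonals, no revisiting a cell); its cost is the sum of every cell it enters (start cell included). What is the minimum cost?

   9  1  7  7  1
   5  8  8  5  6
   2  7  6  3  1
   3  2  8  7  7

Best path: r0c0 -> r0c1 -> r0c2 -> r0c3 -> r0c4 -> r1c4 -> r2c4 -> r3c4
Cost: 9 + 1 + 7 + 7 + 1 + 6 + 1 + 7 = 39

39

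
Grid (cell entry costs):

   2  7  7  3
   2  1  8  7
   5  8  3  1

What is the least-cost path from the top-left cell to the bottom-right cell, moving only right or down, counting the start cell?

17

Best path: r0c0 r1c0 r1c1 r1c2 r2c2 r2c3
Cost: 2 + 2 + 1 + 8 + 3 + 1 = 17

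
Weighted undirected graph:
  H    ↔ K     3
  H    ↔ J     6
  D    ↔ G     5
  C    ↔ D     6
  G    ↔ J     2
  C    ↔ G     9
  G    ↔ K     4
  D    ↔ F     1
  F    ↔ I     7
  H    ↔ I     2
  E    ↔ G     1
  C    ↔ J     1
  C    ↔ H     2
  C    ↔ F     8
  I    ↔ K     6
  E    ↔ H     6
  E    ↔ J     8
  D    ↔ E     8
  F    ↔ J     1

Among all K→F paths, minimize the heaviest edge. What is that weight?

3

Checking several routes:
K→H→C→J→G→D→F: max(3, 2, 1, 2, 5, 1) = 5
K→H→C→D→F: max(3, 2, 6, 1) = 6
K→G→J→F: max(4, 2, 1) = 4
K→G→D→F: max(4, 5, 1) = 5
K→H→C→J→F: max(3, 2, 1, 1) = 3
The minimum achievable maximum is 3.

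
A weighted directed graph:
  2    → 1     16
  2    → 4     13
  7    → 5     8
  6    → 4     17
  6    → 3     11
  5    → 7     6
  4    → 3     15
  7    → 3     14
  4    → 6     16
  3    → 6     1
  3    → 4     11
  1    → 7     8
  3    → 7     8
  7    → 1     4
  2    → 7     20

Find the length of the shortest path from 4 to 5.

Paths from 4 to 5:
4 -> 6 -> 3 -> 7 -> 5: 16 + 11 + 8 + 8 = 43
4 -> 3 -> 7 -> 5: 15 + 8 + 8 = 31
The minimum is 31.

31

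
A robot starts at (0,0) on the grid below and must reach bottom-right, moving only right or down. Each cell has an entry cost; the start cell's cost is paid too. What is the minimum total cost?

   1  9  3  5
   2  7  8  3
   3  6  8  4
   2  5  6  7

26

Take (0,0) → (1,0) → (2,0) → (3,0) → (3,1) → (3,2) → (3,3) for a total of 1 + 2 + 3 + 2 + 5 + 6 + 7 = 26.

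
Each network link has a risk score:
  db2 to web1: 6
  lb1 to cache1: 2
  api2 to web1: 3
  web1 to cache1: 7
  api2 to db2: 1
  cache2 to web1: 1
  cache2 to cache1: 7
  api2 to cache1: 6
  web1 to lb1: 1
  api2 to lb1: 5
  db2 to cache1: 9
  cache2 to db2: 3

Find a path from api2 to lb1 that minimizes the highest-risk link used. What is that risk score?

Comparing a few candidate routes:
api2 -> db2 -> cache2 -> web1 -> lb1: max(1, 3, 1, 1) = 3
api2 -> db2 -> cache2 -> web1 -> cache1 -> lb1: max(1, 3, 1, 7, 2) = 7
api2 -> db2 -> web1 -> lb1: max(1, 6, 1) = 6
api2 -> lb1: max(5) = 5
api2 -> cache1 -> lb1: max(6, 2) = 6
api2 -> web1 -> lb1: max(3, 1) = 3
The minimum achievable maximum is 3.

3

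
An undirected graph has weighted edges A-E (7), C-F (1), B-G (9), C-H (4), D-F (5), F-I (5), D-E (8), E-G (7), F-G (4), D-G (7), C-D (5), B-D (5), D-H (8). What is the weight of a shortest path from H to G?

A few of the H→G routes:
H -> D -> G: 8 + 7 = 15
H -> C -> F -> G: 4 + 1 + 4 = 9
H -> C -> D -> G: 4 + 5 + 7 = 16
The minimum is 9.

9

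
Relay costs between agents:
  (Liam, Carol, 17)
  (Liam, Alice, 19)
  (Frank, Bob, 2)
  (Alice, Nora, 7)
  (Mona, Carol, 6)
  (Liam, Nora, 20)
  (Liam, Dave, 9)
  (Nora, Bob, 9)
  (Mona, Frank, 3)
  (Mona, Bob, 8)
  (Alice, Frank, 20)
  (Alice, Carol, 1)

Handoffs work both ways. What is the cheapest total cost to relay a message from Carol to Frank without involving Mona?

19

Comparing a few candidate routes:
Carol → Alice → Nora → Bob → Frank: 1 + 7 + 9 + 2 = 19
Carol → Liam → Nora → Bob → Frank: 17 + 20 + 9 + 2 = 48
Carol → Alice → Liam → Nora → Bob → Frank: 1 + 19 + 20 + 9 + 2 = 51
Carol → Alice → Frank: 1 + 20 = 21
Shortest: 19.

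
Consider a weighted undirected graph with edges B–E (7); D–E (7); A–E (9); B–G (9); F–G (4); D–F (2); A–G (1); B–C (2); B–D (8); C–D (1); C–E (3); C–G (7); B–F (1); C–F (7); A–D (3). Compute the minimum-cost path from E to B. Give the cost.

Some routes from E to B:
E→B: 7
E→D→F→B: 7 + 2 + 1 = 10
E→C→B: 3 + 2 = 5
E→C→D→F→B: 3 + 1 + 2 + 1 = 7
E→D→C→B: 7 + 1 + 2 = 10
Shortest: 5.

5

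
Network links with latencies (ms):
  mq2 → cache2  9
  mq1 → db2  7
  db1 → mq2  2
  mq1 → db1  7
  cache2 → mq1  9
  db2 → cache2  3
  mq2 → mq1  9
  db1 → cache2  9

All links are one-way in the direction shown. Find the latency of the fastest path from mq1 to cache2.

Paths from mq1 to cache2:
mq1-db1-mq2-cache2: 7 + 2 + 9 = 18
mq1-db2-cache2: 7 + 3 = 10
mq1-db1-cache2: 7 + 9 = 16
Best route has total 10 ms.

10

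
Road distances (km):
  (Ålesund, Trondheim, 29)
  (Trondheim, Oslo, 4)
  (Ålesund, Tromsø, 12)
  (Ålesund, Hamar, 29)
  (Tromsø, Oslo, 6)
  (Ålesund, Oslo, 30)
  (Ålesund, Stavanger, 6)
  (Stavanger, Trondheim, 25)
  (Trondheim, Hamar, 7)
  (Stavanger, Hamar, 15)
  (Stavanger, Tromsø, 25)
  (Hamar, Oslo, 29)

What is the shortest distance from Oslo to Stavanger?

A few of the Oslo→Stavanger routes:
Oslo - Tromsø - Stavanger: 6 + 25 = 31
Oslo - Ålesund - Stavanger: 30 + 6 = 36
Oslo - Tromsø - Ålesund - Stavanger: 6 + 12 + 6 = 24
Oslo - Trondheim - Stavanger: 4 + 25 = 29
Oslo - Trondheim - Ålesund - Stavanger: 4 + 29 + 6 = 39
Oslo - Trondheim - Hamar - Stavanger: 4 + 7 + 15 = 26
The minimum is 24 km.

24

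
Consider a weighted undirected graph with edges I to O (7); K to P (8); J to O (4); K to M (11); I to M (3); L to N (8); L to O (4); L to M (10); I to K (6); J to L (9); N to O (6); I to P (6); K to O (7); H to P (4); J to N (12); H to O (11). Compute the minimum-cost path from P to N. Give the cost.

Checking several routes:
P-H-O-N: 4 + 11 + 6 = 21
P-I-O-N: 6 + 7 + 6 = 19
P-K-O-N: 8 + 7 + 6 = 21
Best route has total 19.

19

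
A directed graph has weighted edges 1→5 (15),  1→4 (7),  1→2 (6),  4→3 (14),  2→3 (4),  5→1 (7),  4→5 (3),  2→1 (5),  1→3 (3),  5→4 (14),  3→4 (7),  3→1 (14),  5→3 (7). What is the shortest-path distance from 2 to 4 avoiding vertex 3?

12

Candidate routes:
2 → 1 → 5 → 4: 5 + 15 + 14 = 34
2 → 1 → 4: 5 + 7 = 12
The minimum is 12.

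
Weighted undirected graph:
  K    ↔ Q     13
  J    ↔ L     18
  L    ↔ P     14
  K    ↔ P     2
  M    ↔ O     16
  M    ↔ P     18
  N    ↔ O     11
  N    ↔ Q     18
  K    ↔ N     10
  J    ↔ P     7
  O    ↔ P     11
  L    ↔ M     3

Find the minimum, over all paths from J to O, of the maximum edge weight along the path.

Some routes from J to O:
J-P-K-N-O: max(7, 2, 10, 11) = 11
J-P-O: max(7, 11) = 11
J-L-M-P-O: max(18, 3, 18, 11) = 18
J-P-L-M-O: max(7, 14, 3, 16) = 16
Smallest bottleneck: 11.

11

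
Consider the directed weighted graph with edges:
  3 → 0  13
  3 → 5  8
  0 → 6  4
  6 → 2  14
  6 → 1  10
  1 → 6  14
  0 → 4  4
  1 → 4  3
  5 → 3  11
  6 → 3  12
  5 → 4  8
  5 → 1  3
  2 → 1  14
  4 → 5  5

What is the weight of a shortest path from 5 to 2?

31

Routes from 5 to 2:
5 → 1 → 6 → 2: 3 + 14 + 14 = 31
5 → 3 → 0 → 6 → 2: 11 + 13 + 4 + 14 = 42
The minimum is 31.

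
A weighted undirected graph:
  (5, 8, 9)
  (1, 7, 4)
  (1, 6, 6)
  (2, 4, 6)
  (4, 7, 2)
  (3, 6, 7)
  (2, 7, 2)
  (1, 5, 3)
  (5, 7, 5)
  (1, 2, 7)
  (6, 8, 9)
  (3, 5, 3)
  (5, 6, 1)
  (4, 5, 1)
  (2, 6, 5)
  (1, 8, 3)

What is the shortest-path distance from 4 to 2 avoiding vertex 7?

Checking several routes:
4 - 2: 6
4 - 5 - 6 - 2: 1 + 1 + 5 = 7
4 - 5 - 1 - 2: 1 + 3 + 7 = 11
Best route has total 6.

6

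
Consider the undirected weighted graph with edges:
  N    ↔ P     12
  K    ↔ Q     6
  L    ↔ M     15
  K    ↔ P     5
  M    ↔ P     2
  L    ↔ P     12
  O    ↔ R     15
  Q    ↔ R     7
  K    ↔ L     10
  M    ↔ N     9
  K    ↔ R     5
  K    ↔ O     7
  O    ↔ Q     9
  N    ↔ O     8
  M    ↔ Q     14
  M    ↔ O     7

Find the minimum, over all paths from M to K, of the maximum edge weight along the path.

5

Checking several routes:
M-P-K: max(2, 5) = 5
M-N-O-K: max(9, 8, 7) = 9
M-O-K: max(7, 7) = 7
M-N-O-Q-K: max(9, 8, 9, 6) = 9
Best route has worst link 5.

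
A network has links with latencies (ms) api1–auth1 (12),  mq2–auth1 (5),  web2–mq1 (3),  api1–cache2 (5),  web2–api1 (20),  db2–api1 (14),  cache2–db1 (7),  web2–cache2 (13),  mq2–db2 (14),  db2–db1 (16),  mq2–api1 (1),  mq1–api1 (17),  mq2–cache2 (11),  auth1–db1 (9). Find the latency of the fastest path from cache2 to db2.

Checking several routes:
cache2 → mq2 → db2: 11 + 14 = 25
cache2 → api1 → db2: 5 + 14 = 19
cache2 → db1 → db2: 7 + 16 = 23
cache2 → api1 → mq2 → db2: 5 + 1 + 14 = 20
Shortest: 19 ms.

19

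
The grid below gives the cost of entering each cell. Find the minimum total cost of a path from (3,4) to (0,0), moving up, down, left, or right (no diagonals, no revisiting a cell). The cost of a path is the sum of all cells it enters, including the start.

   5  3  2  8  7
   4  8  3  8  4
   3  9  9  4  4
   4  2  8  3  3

Path r3c4 -> r3c3 -> r2c3 -> r1c3 -> r1c2 -> r0c2 -> r0c1 -> r0c0: 3 + 3 + 4 + 8 + 3 + 2 + 3 + 5 = 31.

31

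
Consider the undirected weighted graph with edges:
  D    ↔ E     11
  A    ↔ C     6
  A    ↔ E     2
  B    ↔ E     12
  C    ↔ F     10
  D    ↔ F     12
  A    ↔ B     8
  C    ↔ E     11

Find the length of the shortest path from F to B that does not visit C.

Paths from F to B avoiding C:
F -> D -> E -> A -> B: 12 + 11 + 2 + 8 = 33
F -> D -> E -> B: 12 + 11 + 12 = 35
Shortest: 33.

33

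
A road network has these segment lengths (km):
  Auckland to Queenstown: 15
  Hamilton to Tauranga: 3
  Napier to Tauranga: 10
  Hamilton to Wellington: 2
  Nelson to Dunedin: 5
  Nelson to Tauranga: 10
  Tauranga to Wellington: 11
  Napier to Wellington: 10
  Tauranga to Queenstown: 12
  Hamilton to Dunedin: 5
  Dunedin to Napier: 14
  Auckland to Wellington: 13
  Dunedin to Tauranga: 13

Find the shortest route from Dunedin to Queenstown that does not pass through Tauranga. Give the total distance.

35

Paths from Dunedin to Queenstown avoiding Tauranga:
Dunedin - Hamilton - Wellington - Auckland - Queenstown: 5 + 2 + 13 + 15 = 35
Dunedin - Napier - Wellington - Auckland - Queenstown: 14 + 10 + 13 + 15 = 52
Shortest: 35 km.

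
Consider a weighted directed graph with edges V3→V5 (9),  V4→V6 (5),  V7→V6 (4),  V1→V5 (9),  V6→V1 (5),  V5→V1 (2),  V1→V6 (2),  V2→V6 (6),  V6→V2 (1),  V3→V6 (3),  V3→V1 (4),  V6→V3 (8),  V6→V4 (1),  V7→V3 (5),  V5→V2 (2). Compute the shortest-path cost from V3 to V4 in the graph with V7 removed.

4

Some routes from V3 to V4 avoiding V7:
V3 → V5 → V1 → V6 → V4: 9 + 2 + 2 + 1 = 14
V3 → V1 → V6 → V4: 4 + 2 + 1 = 7
V3 → V6 → V4: 3 + 1 = 4
Shortest: 4.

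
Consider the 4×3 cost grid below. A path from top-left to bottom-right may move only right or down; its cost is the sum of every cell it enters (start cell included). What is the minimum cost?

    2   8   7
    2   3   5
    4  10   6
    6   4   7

Take r0c0→r1c0→r1c1→r1c2→r2c2→r3c2 for a total of 2 + 2 + 3 + 5 + 6 + 7 = 25.
(Top row then right column would cost 35.)

25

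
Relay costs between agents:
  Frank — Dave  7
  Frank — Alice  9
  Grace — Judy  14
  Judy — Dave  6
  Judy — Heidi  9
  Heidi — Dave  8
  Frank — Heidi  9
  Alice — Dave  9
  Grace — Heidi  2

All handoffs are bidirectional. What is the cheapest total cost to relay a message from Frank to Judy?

Some routes from Frank to Judy:
Frank -> Heidi -> Dave -> Judy: 9 + 8 + 6 = 23
Frank -> Heidi -> Judy: 9 + 9 = 18
Frank -> Dave -> Judy: 7 + 6 = 13
Shortest: 13.

13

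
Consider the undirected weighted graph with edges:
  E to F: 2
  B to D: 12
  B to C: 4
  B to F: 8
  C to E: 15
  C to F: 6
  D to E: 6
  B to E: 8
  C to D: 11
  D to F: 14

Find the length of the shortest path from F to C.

A few of the F→C routes:
F -> E -> C: 2 + 15 = 17
F -> B -> C: 8 + 4 = 12
F -> C: 6
F -> E -> B -> C: 2 + 8 + 4 = 14
Shortest: 6.

6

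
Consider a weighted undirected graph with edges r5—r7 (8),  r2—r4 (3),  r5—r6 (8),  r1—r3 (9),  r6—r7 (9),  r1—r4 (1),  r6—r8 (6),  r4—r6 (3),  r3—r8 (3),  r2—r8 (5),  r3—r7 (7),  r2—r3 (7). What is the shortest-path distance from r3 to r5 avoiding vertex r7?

A few of the r3→r5 routes:
r3→r2→r4→r6→r5: 7 + 3 + 3 + 8 = 21
r3→r1→r4→r6→r5: 9 + 1 + 3 + 8 = 21
r3→r8→r6→r5: 3 + 6 + 8 = 17
The minimum is 17.

17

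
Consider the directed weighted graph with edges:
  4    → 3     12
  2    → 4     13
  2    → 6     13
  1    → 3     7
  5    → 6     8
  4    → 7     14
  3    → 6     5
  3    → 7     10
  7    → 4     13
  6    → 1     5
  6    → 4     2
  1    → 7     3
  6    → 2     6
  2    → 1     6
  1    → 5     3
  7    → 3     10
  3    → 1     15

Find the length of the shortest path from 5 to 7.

Comparing a few candidate routes:
5 - 6 - 4 - 7: 8 + 2 + 14 = 24
5 - 6 - 2 - 1 - 7: 8 + 6 + 6 + 3 = 23
5 - 6 - 1 - 3 - 7: 8 + 5 + 7 + 10 = 30
5 - 6 - 1 - 7: 8 + 5 + 3 = 16
The minimum is 16.

16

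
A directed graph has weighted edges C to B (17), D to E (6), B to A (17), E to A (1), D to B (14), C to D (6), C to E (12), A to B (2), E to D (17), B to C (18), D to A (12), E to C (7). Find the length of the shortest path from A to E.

32

Candidate routes:
A → B → C → D → E: 2 + 18 + 6 + 6 = 32
A → B → C → E: 2 + 18 + 12 = 32
The minimum is 32.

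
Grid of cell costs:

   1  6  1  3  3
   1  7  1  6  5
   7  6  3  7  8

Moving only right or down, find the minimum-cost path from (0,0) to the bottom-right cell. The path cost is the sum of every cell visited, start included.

Cheapest: [0,0] → [0,1] → [0,2] → [0,3] → [0,4] → [1,4] → [2,4]
  1 + 6 + 1 + 3 + 3 + 5 + 8 = 27

27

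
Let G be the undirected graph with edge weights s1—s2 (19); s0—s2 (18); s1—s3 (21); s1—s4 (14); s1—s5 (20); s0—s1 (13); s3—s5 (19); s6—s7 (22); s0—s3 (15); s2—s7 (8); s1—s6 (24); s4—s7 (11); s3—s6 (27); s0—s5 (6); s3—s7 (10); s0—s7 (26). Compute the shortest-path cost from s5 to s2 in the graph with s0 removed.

37

Comparing a few candidate routes:
s5→s3→s1→s2: 19 + 21 + 19 = 59
s5→s1→s4→s7→s2: 20 + 14 + 11 + 8 = 53
s5→s1→s2: 20 + 19 = 39
s5→s3→s7→s2: 19 + 10 + 8 = 37
Best route has total 37.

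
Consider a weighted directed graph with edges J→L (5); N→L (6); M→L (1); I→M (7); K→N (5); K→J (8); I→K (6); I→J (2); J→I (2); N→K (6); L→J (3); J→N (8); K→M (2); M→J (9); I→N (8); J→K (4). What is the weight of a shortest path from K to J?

6

Candidate routes:
K→M→J: 2 + 9 = 11
K→N→L→J: 5 + 6 + 3 = 14
K→J: 8
K→M→L→J: 2 + 1 + 3 = 6
The minimum is 6.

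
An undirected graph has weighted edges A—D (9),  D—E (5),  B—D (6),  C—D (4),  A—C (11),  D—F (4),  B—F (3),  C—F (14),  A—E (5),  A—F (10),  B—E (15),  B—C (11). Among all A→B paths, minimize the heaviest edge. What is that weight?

5

Comparing a few candidate routes:
A→E→D→B: max(5, 5, 6) = 6
A→E→D→F→B: max(5, 5, 4, 3) = 5
A→F→D→B: max(10, 4, 6) = 10
A→D→F→B: max(9, 4, 3) = 9
A→D→B: max(9, 6) = 9
Smallest bottleneck: 5.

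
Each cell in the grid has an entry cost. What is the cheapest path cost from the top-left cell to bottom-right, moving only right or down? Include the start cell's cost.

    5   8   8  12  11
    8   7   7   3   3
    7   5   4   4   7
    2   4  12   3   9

45

Best path: r0c0 -> r0c1 -> r1c1 -> r2c1 -> r2c2 -> r2c3 -> r3c3 -> r3c4
Cost: 5 + 8 + 7 + 5 + 4 + 4 + 3 + 9 = 45
For comparison, the top-then-right route costs 63.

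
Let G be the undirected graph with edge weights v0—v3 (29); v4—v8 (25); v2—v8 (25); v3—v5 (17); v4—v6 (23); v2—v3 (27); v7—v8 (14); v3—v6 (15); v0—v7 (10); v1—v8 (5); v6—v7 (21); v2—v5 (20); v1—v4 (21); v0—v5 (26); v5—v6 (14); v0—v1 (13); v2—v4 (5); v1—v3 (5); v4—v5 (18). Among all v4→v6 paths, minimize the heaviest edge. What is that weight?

18

A few of the v4→v6 routes:
v4→v5→v6: max(18, 14) = 18
v4→v5→v3→v6: max(18, 17, 15) = 18
v4→v2→v5→v3→v6: max(5, 20, 17, 15) = 20
v4→v2→v5→v6: max(5, 20, 14) = 20
Best route has worst link 18.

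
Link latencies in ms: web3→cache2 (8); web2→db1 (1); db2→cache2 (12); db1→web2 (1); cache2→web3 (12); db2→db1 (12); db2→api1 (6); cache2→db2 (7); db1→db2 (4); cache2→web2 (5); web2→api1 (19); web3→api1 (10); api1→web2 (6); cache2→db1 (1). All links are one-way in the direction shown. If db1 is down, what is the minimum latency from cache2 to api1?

Paths from cache2 to api1 avoiding db1:
cache2 - db2 - api1: 7 + 6 = 13
cache2 - web2 - api1: 5 + 19 = 24
cache2 - web3 - api1: 12 + 10 = 22
Shortest: 13 ms.

13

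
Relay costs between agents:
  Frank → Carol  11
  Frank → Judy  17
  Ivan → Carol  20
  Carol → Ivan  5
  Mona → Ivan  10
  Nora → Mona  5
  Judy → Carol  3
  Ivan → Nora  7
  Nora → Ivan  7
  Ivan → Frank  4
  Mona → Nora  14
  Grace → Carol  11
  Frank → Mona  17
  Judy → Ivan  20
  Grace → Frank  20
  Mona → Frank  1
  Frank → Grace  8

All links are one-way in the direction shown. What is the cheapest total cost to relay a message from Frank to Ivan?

Checking several routes:
Frank -> Judy -> Carol -> Ivan: 17 + 3 + 5 = 25
Frank -> Carol -> Ivan: 11 + 5 = 16
Frank -> Mona -> Ivan: 17 + 10 = 27
Frank -> Grace -> Carol -> Ivan: 8 + 11 + 5 = 24
Best route has total 16.

16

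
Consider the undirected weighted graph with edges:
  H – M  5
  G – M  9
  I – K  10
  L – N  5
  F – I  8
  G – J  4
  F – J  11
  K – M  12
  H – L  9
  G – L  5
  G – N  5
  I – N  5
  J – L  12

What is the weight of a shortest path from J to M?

Comparing a few candidate routes:
J-G-L-H-M: 4 + 5 + 9 + 5 = 23
J-G-N-L-H-M: 4 + 5 + 5 + 9 + 5 = 28
J-L-H-M: 12 + 9 + 5 = 26
J-L-G-M: 12 + 5 + 9 = 26
J-G-M: 4 + 9 = 13
The minimum is 13.

13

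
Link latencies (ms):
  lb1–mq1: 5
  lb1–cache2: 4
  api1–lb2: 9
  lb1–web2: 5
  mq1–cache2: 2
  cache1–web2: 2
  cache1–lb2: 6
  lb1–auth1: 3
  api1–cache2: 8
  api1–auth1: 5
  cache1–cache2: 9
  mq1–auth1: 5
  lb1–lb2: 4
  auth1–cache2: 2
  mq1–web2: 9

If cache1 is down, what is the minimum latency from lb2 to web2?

Some routes from lb2 to web2 avoiding cache1:
lb2 → lb1 → auth1 → mq1 → web2: 4 + 3 + 5 + 9 = 21
lb2 → lb1 → mq1 → web2: 4 + 5 + 9 = 18
lb2 → lb1 → cache2 → mq1 → web2: 4 + 4 + 2 + 9 = 19
lb2 → lb1 → auth1 → cache2 → mq1 → web2: 4 + 3 + 2 + 2 + 9 = 20
lb2 → lb1 → web2: 4 + 5 = 9
lb2 → api1 → auth1 → lb1 → web2: 9 + 5 + 3 + 5 = 22
The minimum is 9 ms.

9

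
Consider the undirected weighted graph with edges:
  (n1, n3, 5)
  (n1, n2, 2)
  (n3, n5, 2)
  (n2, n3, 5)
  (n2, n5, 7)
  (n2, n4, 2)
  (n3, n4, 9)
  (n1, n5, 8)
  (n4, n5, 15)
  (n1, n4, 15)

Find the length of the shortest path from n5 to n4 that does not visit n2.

Routes from n5 to n4 avoiding n2:
n5 → n3 → n1 → n4: 2 + 5 + 15 = 22
n5 → n1 → n4: 8 + 15 = 23
n5 → n3 → n4: 2 + 9 = 11
n5 → n4: 15
n5 → n1 → n3 → n4: 8 + 5 + 9 = 22
Best route has total 11.

11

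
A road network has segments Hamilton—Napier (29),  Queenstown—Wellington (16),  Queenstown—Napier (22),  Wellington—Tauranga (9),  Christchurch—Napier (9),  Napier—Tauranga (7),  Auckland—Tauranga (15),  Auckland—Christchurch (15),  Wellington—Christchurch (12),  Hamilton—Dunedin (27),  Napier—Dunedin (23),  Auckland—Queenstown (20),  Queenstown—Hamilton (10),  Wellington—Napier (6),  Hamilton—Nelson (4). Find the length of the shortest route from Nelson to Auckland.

A few of the Nelson→Auckland routes:
Nelson → Hamilton → Napier → Christchurch → Auckland: 4 + 29 + 9 + 15 = 57
Nelson → Hamilton → Queenstown → Napier → Tauranga → Auckland: 4 + 10 + 22 + 7 + 15 = 58
Nelson → Hamilton → Napier → Tauranga → Auckland: 4 + 29 + 7 + 15 = 55
Nelson → Hamilton → Queenstown → Wellington → Tauranga → Auckland: 4 + 10 + 16 + 9 + 15 = 54
Nelson → Hamilton → Queenstown → Auckland: 4 + 10 + 20 = 34
Nelson → Hamilton → Queenstown → Wellington → Christchurch → Auckland: 4 + 10 + 16 + 12 + 15 = 57
Best route has total 34 mi.

34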